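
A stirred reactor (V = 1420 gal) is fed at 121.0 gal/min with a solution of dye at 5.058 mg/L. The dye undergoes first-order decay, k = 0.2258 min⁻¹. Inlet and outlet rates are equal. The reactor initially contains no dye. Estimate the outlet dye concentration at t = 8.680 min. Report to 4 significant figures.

1.293 mg/L

Species balance: V dC/dt = Q C_in − Q C − k V C.
This is linear with rate a = Q/V + k = 0.311011 min⁻¹.
C_ss = Q C_in/(Q + kV) = 1.38580 mg/L; C(t) = C_ss + (C₀ − C_ss) e^(−a t).
C(8.680) = 1.38580 + (-1.38580)·e^(−0.311011·8.680) = 1.38580 + (-1.38580)·0.0672339 = 1.29262 mg/L.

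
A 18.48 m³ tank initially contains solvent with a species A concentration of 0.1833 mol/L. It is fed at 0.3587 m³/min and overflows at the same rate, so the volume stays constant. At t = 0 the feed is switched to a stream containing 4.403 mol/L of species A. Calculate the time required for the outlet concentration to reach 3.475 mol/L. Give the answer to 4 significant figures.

78.03 min

Species balance: V dC/dt = Q(C_in − C) ⇒ τ = V/Q = 51.5194 min.
C(t) = C_in + (C₀ − C_in) e^(−t/τ). Set C = 3.475 and solve for t:
e^(−t/τ) = (C − C_in)/(C₀ − C_in) = (3.475 − 4.403)/(0.1833 − 4.403) = 0.219921
t = −τ ln(…) = 51.5194 × 1.51449 = 78.0255 min.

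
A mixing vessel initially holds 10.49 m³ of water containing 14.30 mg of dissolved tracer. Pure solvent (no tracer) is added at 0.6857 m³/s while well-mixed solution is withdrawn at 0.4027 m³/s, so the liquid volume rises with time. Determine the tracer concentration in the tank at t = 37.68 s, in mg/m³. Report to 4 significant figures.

Total volume: dV/dt = Q_in − Q_out = 0.283000 m³/s, so V(t) = 10.49 + 0.283000 t and V(37.68) = 21.1534 m³.
No tracer enters, so dm/dt = −Q_out · (m/V).
Separate: dm/m = −Q_out dt/V(t) ⇒ ln(m/m₀) = −(Q_out/(Q_in−Q_out)) ln(V/V₀).
m = m₀ (V₀/V)^(Q_out/(Q_in−Q_out)) = 14.30 × (10.49/21.1534)^(1.42297) = 5.27099 mg.
C = m/V = 5.27099/21.1534 = 0.249179 mg/m³.

0.2492 mg/m³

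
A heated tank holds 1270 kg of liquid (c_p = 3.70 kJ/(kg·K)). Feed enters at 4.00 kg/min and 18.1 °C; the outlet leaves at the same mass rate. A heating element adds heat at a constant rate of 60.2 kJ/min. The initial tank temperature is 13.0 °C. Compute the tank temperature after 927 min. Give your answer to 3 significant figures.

21.7 °C

M c_p dT/dt = ṁ c_p (T_in − T) + Q̇.
Rearrange: dT/dt = (T_ss − T)/τ with τ = M/ṁ = 317.50 min and T_ss = T_in + Q̇/(ṁ c_p) = 22.168 °C.
Solution: T(t) = T_ss + (T₀ − T_ss) e^(−t/τ).
T(927) = 22.168 + (-9.1676)·e^(−927/317.50) = 22.168 + (-9.1676)·0.053951 = 21.673 °C.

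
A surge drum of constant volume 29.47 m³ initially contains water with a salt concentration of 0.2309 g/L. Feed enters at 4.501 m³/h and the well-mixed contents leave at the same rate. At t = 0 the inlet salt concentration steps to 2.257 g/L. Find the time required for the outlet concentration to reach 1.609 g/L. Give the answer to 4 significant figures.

7.464 h

Species balance: V dC/dt = Q(C_in − C) ⇒ τ = V/Q = 6.54743 h.
C(t) = C_in + (C₀ − C_in) e^(−t/τ). Set C = 1.609 and solve for t:
e^(−t/τ) = (C − C_in)/(C₀ − C_in) = (1.609 − 2.257)/(0.2309 − 2.257) = 0.319826
t = −τ ln(…) = 6.54743 × 1.13998 = 7.46393 h.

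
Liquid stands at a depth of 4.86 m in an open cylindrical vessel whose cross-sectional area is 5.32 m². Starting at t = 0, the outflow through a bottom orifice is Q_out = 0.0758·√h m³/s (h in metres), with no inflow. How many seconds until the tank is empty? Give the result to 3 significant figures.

309 s

Volume balance on the tank: A dh/dt = −0.0758 √h.
Separate and integrate: 2(√h − √h₀) = −(0.0758/A) t.
Set h = 0: 2√h₀ = (0.0758/A) t_empty ⇒ t_empty = 2A√h₀/0.0758.
t_empty = 2·5.32·√4.86/0.0758 = 10.640·2.2045/0.0758 = 309.45 s.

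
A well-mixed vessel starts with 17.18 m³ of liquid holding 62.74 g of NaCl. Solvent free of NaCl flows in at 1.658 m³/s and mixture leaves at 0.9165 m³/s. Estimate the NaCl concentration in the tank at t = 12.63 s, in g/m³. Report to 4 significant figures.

Let m(t) be the amount of NaCl. Volume: V(t) = V₀ + (Q_in − Q_out) t = 17.18 + 0.741500 t; V(12.63) = 26.5451 m³.
Species balance (pure solvent in): dm/dt = −Q_out · m/V(t).
Separate: dm/m = −Q_out dt/V(t) ⇒ ln(m/m₀) = −(Q_out/(Q_in−Q_out)) ln(V/V₀).
m = m₀ (V₀/V)^(Q_out/(Q_in−Q_out)) = 62.74 × (17.18/26.5451)^(1.23601) = 36.6426 g.
C = m/V = 36.6426/26.5451 = 1.38039 g/m³.

1.380 g/m³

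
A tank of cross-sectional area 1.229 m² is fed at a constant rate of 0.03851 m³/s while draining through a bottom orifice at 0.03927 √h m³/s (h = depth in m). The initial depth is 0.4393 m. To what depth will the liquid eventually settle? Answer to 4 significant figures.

Volume balance on the tank: A dh/dt = Q_in − 0.03927 √h. At steady state dh/dt = 0:
Q_in = 0.03927 √h_ss ⇒ √h_ss = 0.03851/0.03927 = 0.980647.
h_ss = 0.980647² = 0.961668 m. (Since h₀ = 0.4393 m < h_ss, the level will rise toward this value.)

0.9617 m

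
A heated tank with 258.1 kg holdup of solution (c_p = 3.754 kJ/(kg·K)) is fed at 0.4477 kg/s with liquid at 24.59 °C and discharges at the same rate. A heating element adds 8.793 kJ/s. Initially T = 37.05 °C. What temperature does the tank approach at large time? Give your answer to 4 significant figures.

29.82 °C

Unsteady energy balance on the tank contents: M c_p dT/dt = ṁ c_p (T_in − T) + 8.793.
At steady state dT/dt = 0 ⇒ T_ss = T_in + Q̇/(ṁ c_p) = 24.59 + 8.793/(0.4477·3.754) = 29.8219 °C.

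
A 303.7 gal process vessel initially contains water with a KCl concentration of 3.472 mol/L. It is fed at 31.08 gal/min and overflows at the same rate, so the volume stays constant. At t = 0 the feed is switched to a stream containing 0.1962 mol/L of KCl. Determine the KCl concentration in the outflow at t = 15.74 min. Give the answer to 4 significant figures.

Species balance on the tank: V dC/dt = Q(C_in − C).
So dC/dt = (C_in − C)/τ with τ = V/Q = 303.7/31.08 = 9.77156 min.
This is linear first-order; C(t) = C_in + (C₀ − C_in) e^(−t/τ).
C(15.74) = 0.1962 + (3.472 − 0.1962)·e^(−15.74/9.77156) = 0.1962 + (3.27580)·0.199728 = 0.850470 mol/L.

0.8505 mol/L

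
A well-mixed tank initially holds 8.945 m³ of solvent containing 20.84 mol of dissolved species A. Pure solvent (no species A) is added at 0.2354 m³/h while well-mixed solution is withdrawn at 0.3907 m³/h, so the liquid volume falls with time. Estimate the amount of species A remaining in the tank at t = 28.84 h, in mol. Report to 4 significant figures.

3.631 mol

Total volume: dV/dt = Q_in − Q_out = -0.155300 m³/h, so V(t) = 8.945 − 0.155300 t and V(28.84) = 4.46615 m³.
Solute balance: dm/dt = 0 − Q_out C = −Q_out m/V(t).
Separate: dm/m = −Q_out dt/V(t) ⇒ ln(m/m₀) = −(Q_out/(Q_in−Q_out)) ln(V/V₀).
m = m₀ (V₀/V)^(Q_out/(Q_in−Q_out)) = 20.84 × (8.945/4.46615)^(-2.51578) = 3.63096 mol.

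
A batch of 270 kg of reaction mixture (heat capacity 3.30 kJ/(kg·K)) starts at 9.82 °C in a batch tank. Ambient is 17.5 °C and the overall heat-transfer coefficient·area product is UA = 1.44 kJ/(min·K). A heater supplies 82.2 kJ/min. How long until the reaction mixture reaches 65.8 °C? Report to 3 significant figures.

Lumped-capacitance energy balance: M c_p dT/dt = UA(T_amb − T) + Q̇.
τ = M c_p/UA = 618.75 min; T_ss = T_amb + Q̇/UA = 17.5 + 82.2/1.44 = 74.583 °C.
T(t) = T_ss + (T₀ − T_ss)e^(−t/τ); set T = 65.8:
t = −τ ln[(T − T_ss)/(T₀ − T_ss)] = −618.75 · ln(0.13562) = 1236.2 min.

1240 min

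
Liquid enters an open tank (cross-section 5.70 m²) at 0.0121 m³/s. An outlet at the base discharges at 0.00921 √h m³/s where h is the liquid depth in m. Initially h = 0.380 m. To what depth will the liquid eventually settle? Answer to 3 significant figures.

1.73 m

A dh/dt = Q_in − 0.00921 √h. Steady state requires inflow = outflow:
Q_in = 0.00921 √h_ss ⇒ √h_ss = 0.0121/0.00921 = 1.3138.
h_ss = 1.3138² = 1.7260 m. (Since h₀ = 0.380 m < h_ss, the level will rise toward this value.)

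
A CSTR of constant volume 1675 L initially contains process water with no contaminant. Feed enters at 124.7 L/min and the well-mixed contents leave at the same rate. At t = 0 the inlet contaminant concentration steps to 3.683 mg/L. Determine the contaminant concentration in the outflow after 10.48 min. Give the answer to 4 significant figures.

1.995 mg/L

Accumulation = in − out for the solute gives V dC/dt = Q(C_in − C).
Rewrite as dC/dt + C/τ = C_in/τ, τ = V/Q = 13.4322 min.
Integrating: C(t) = C_in + (C₀ − C_in) e^(−t/τ).
C(10.48) = 3.683 + (0 − 3.683)·e^(−10.48/13.4322) = 3.683 + (-3.68300)·0.458309 = 1.99505 mg/L.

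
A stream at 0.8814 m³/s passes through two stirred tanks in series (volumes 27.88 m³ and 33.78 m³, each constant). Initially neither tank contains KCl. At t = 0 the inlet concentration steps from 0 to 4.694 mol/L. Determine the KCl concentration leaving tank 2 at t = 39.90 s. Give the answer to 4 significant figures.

1.488 mol/L

Each tank obeys Vᵢ dCᵢ/dt = Q(Cᵢ₋₁ − Cᵢ), so τᵢ = Vᵢ/Q.
τ₁ = 27.88/0.8814 = 31.6315 s; τ₂ = 33.78/0.8814 = 38.3254 s.
Tank 1: C₁ = C_in(1 − e^(−t/τ₁)). Tank 2 (τ₁ ≠ τ₂): C₂ = C_in[1 − (τ₁ e^(−t/τ₁) − τ₂ e^(−t/τ₂))/(τ₁ − τ₂)].
At t = 39.90: e^(−t/τ₁) = 0.283257, e^(−t/τ₂) = 0.353071.
C₂ = 4.694·[1 − (31.6315·0.283257 − 38.3254·0.353071)/(-6.69390)] = 4.694·0.317026 = 1.48812 mol/L.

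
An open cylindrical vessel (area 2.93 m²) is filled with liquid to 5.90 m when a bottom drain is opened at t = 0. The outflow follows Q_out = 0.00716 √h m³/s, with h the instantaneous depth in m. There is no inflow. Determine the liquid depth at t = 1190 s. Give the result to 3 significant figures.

Accumulation of liquid (constant cross-section A): A dh/dt = −0.00716 √h.
Separate and integrate: 2(√h − √h₀) = −(0.00716/A) t.
√h = √5.90 − 0.00716·1190/(2·2.93) = 2.4290 − 1.4540 = 0.97500.
h = 0.97500² = 0.95062 m.

0.951 m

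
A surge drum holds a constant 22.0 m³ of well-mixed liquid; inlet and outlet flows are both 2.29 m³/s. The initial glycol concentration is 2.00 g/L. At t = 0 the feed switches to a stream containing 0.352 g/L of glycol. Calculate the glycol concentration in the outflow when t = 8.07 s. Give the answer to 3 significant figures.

Transient balance on the dissolved component: V dC/dt = Q(C_in − C).
Time constant τ = V/Q = 22.0/2.29 = 9.6070 s.
C approaches C_in exponentially: C(t) = C_in + (C₀ − C_in) e^(−t/τ).
C(8.07) = 0.352 + (2.00 − 0.352)·e^(−8.07/9.6070) = 0.352 + (1.6480)·0.43170 = 1.0634 g/L.

1.06 g/L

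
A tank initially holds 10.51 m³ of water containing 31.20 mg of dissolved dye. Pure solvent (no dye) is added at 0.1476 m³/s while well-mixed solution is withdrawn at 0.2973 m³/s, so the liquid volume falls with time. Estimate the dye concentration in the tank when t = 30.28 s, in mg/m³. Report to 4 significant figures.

1.702 mg/m³

Let m(t) be the amount of dye. Volume: V(t) = V₀ + (Q_in − Q_out) t = 10.51 − 0.149700 t; V(30.28) = 5.97708 m³.
Species balance (pure solvent in): dm/dt = −Q_out · m/V(t).
Separate: dm/m = −Q_out dt/V(t) ⇒ ln(m/m₀) = −(Q_out/(Q_in−Q_out)) ln(V/V₀).
m = m₀ (V₀/V)^(Q_out/(Q_in−Q_out)) = 31.20 × (10.51/5.97708)^(-1.98597) = 10.1711 mg.
C = m/V = 10.1711/5.97708 = 1.70168 mg/m³.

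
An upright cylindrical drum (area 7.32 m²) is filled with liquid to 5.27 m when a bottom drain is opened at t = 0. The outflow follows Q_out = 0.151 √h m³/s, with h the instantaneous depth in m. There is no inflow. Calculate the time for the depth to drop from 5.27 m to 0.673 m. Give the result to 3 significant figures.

143 s

Volume balance on the tank: A dh/dt = −0.151 √h.
This is separable: 2 d(√h)/dt = −0.151/A, so √h = √h₀ − (0.151/(2A)) t.
t = 2A(√h₀ − √h)/0.151 = 2·7.32·(√5.27 − √0.673)/0.151
  = 14.640 × (2.2956 − 0.82037) / 0.151 = 143.03 s.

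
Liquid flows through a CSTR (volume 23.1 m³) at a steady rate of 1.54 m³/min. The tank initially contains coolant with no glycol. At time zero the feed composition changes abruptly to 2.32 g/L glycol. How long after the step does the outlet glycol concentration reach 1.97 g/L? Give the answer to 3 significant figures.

Species balance on the tank: V dC/dt = Q(C_in − C), so τ = V/Q = 15.000 min.
C(t) = C_in + (C₀ − C_in) e^(−t/τ). Set C = 1.97 and solve for t:
e^(−t/τ) = (C − C_in)/(C₀ − C_in) = (1.97 − 2.32)/(0 − 2.32) = 0.15086
t = −τ ln(…) = 15.000 × 1.8914 = 28.371 min.

28.4 min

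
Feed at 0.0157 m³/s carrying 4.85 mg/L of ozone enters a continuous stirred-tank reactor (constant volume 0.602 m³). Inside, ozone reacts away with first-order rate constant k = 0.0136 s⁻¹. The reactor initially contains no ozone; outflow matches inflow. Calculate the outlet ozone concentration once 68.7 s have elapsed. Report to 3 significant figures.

2.98 mg/L

Species balance: V dC/dt = Q C_in − Q C − k V C.
This is linear with rate a = Q/V + k = 0.039680 s⁻¹.
C_ss = Q C_in/(Q + kV) = 3.1877 mg/L; C(t) = C_ss + (C₀ − C_ss) e^(−a t).
C(68.7) = 3.1877 + (-3.1877)·e^(−0.039680·68.7) = 3.1877 + (-3.1877)·0.065481 = 2.9790 mg/L.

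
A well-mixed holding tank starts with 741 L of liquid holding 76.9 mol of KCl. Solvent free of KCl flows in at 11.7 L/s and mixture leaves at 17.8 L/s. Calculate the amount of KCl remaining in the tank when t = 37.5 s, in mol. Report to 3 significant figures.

26.2 mol

Let m(t) be the amount of KCl. Volume: V(t) = V₀ + (Q_in − Q_out) t = 741 − 6.1000 t; V(37.5) = 512.25 L.
Species balance (pure solvent in): dm/dt = −Q_out · m/V(t).
dm/m = −Q_out dt/(V₀ − 6.1000 t); integrating gives ln(m/m₀) = −(Q_out/(Q_in−Q_out)) ln(V/V₀).
m = m₀ (V₀/V)^(Q_out/(Q_in−Q_out)) = 76.9 × (741/512.25)^(-2.9180) = 26.185 mol.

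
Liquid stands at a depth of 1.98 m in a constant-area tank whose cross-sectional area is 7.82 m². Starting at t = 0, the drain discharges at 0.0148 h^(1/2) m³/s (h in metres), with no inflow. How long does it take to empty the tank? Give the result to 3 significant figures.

A dh/dt = −Q_out = −0.0148 √h.
Separate and integrate: 2(√h − √h₀) = −(0.0148/A) t.
Set h = 0: 2√h₀ = (0.0148/A) t_empty ⇒ t_empty = 2A√h₀/0.0148.
t_empty = 2·7.82·√1.98/0.0148 = 15.640·1.4071/0.0148 = 1487.0 s.

1490 s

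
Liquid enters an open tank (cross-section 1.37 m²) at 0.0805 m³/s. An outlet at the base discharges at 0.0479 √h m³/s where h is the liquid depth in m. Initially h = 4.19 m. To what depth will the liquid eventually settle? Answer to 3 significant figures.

A dh/dt = Q_in − 0.0479 √h. Steady state requires inflow = outflow:
Q_in = 0.0479 √h_ss ⇒ √h_ss = 0.0805/0.0479 = 1.6806.
h_ss = 1.6806² = 2.8244 m. (Since h₀ = 4.19 m > h_ss, the level will fall toward this value.)

2.82 m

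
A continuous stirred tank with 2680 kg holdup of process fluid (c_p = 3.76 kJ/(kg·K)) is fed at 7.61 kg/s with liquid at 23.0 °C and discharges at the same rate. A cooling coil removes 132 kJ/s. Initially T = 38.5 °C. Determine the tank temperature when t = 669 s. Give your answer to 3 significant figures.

M c_p dT/dt = ṁ c_p (T_in − T) − Q̇.
τ = M/ṁ = 352.17 s; T_ss = T_in − Q̇/(ṁ c_p) = 23.0 − 132/(7.61·3.76) = 18.387 °C.
Solution: T(t) = T_ss + (T₀ − T_ss) e^(−t/τ).
T(669) = 18.387 + (20.113)·e^(−669/352.17) = 18.387 + (20.113)·0.14962 = 21.396 °C.

21.4 °C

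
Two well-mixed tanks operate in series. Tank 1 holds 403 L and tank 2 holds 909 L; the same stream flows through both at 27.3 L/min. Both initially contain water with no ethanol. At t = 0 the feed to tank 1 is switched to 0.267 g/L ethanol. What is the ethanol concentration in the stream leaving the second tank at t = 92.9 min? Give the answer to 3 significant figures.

Each tank obeys Vᵢ dCᵢ/dt = Q(Cᵢ₋₁ − Cᵢ), so τᵢ = Vᵢ/Q.
τ₁ = 403/27.3 = 14.762 min; τ₂ = 909/27.3 = 33.297 min.
Tank 1: C₁ = C_in(1 − e^(−t/τ₁)). Tank 2 (τ₁ ≠ τ₂): C₂ = C_in[1 − (τ₁ e^(−t/τ₁) − τ₂ e^(−t/τ₂))/(τ₁ − τ₂)].
At t = 92.9: e^(−t/τ₁) = 0.0018488, e^(−t/τ₂) = 0.061417.
C₂ = 0.267·[1 − (14.762·0.0018488 − 33.297·0.061417)/(-18.535)] = 0.267·0.89114 = 0.23793 g/L.

0.238 g/L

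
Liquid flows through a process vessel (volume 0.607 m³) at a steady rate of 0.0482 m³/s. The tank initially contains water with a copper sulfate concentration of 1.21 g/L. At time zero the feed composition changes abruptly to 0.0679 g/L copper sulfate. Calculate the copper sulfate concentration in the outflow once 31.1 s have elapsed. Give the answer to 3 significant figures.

Accumulation = in − out for the solute gives V dC/dt = Q(C_in − C).
Rewrite as dC/dt + C/τ = C_in/τ, τ = V/Q = 12.593 s.
C approaches C_in exponentially: C(t) = C_in + (C₀ − C_in) e^(−t/τ).
C(31.1) = 0.0679 + (1.21 − 0.0679)·e^(−31.1/12.593) = 0.0679 + (1.1421)·0.084622 = 0.16455 g/L.

0.165 g/L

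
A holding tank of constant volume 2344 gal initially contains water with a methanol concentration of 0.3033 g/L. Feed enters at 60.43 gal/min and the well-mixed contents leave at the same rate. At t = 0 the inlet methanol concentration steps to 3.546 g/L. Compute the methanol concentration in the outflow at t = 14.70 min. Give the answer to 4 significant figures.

Accumulation = in − out for the solute gives V dC/dt = Q(C_in − C).
Rewrite as dC/dt + C/τ = C_in/τ, τ = V/Q = 38.7887 min.
Integrating: C(t) = C_in + (C₀ − C_in) e^(−t/τ).
C(14.70) = 3.546 + (0.3033 − 3.546)·e^(−14.70/38.7887) = 3.546 + (-3.24270)·0.684562 = 1.32617 g/L.

1.326 g/L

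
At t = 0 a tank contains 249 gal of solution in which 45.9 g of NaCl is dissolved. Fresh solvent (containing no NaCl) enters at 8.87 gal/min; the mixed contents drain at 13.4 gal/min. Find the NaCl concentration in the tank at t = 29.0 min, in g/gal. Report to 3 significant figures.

0.0425 g/gal

Total volume: dV/dt = Q_in − Q_out = -4.5300 gal/min, so V(t) = 249 − 4.5300 t and V(29.0) = 117.63 gal.
Species balance (pure solvent in): dm/dt = −Q_out · m/V(t).
dm/m = −Q_out dt/(V₀ − 4.5300 t); integrating gives ln(m/m₀) = −(Q_out/(Q_in−Q_out)) ln(V/V₀).
m = m₀ (V₀/V)^(Q_out/(Q_in−Q_out)) = 45.9 × (249/117.63)^(-2.9581) = 4.9938 g.
C = m/V = 4.9938/117.63 = 0.042453 g/gal.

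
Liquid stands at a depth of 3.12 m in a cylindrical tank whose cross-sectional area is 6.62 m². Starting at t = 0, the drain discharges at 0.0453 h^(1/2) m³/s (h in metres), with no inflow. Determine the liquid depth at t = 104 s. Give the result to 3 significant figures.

Accumulation of liquid (constant cross-section A): A dh/dt = −0.0453 √h.
This is separable: 2 d(√h)/dt = −0.0453/A, so √h = √h₀ − (0.0453/(2A)) t.
√h = √3.12 − 0.0453·104/(2·6.62) = 1.7664 − 0.35583 = 1.4105.
h = 1.4105² = 1.9896 m.

1.99 m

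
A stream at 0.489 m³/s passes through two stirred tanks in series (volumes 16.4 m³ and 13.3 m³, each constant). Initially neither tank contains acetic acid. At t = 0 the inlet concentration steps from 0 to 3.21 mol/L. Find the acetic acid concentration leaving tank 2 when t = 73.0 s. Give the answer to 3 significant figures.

Species balance on tank i: dCᵢ/dt = (Cᵢ₋₁ − Cᵢ)/τᵢ with τᵢ = Vᵢ/Q.
τ₁ = 16.4/0.489 = 33.538 s; τ₂ = 13.3/0.489 = 27.198 s.
Tank 1: C₁ = C_in(1 − e^(−t/τ₁)). Tank 2 (τ₁ ≠ τ₂): C₂ = C_in[1 − (τ₁ e^(−t/τ₁) − τ₂ e^(−t/τ₂))/(τ₁ − τ₂)].
At t = 73.0: e^(−t/τ₁) = 0.11342, e^(−t/τ₂) = 0.068290.
C₂ = 3.21·[1 − (33.538·0.11342 − 27.198·0.068290)/(6.3395)] = 3.21·0.69295 = 2.2244 mol/L.

2.22 mol/L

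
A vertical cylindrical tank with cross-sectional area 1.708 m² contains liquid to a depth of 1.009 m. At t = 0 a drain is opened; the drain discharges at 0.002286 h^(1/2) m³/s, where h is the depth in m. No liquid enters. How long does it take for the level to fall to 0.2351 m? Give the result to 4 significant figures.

Mass balance (ρ constant): A dh/dt = −0.002286 √h.
This is separable: 2 d(√h)/dt = −0.002286/A, so √h = √h₀ − (0.002286/(2A)) t.
t = 2A(√h₀ − √h)/0.002286 = 2·1.708·(√1.009 − √0.2351)/0.002286
  = 3.41600 × (1.00449 − 0.484871) / 0.002286 = 776.473 s.

776.5 s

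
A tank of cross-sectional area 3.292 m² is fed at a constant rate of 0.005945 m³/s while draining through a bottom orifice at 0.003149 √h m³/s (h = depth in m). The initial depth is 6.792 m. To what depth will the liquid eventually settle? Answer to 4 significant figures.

3.564 m

Level balance: A dh/dt = 0.005945 − 0.003149 √h. Setting dh/dt = 0:
Q_in = 0.003149 √h_ss ⇒ √h_ss = 0.005945/0.003149 = 1.88790.
h_ss = 1.88790² = 3.56417 m. (Since h₀ = 6.792 m > h_ss, the level will fall toward this value.)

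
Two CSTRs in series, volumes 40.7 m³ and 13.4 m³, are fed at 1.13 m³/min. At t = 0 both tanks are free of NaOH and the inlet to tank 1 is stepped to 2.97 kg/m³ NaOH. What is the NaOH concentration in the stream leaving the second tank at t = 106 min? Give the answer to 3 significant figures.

Species balance on tank i: dCᵢ/dt = (Cᵢ₋₁ − Cᵢ)/τᵢ with τᵢ = Vᵢ/Q.
τ₁ = 40.7/1.13 = 36.018 min; τ₂ = 13.4/1.13 = 11.858 min.
Tank 1: C₁ = C_in(1 − e^(−t/τ₁)). Tank 2 (τ₁ ≠ τ₂): C₂ = C_in[1 − (τ₁ e^(−t/τ₁) − τ₂ e^(−t/τ₂))/(τ₁ − τ₂)].
At t = 106: e^(−t/τ₁) = 0.052707, e^(−t/τ₂) = 0.00013120.
C₂ = 2.97·[1 − (36.018·0.052707 − 11.858·0.00013120)/(24.159)] = 2.97·0.92149 = 2.7368 kg/m³.

2.74 kg/m³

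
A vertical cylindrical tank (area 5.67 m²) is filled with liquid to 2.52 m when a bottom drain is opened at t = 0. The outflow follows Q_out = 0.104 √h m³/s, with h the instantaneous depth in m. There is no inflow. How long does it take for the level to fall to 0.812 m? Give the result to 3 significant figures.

Unsteady balance on liquid volume: A dh/dt = −0.104 √h.
∫ h^(−1/2) dh = −(0.104/A) ∫ dt, giving 2√h = 2√h₀ − (0.104/A) t.
t = 2A(√h₀ − √h)/0.104 = 2·5.67·(√2.52 − √0.812)/0.104
  = 11.340 × (1.5875 − 0.90111) / 0.104 = 74.837 s.

74.8 s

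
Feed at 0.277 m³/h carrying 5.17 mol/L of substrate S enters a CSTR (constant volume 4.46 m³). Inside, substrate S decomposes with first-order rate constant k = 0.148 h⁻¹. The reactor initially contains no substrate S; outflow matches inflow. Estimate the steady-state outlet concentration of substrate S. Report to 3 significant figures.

1.53 mol/L

V dC/dt = Q(C_in − C) − k V C.
Steady state (dC/dt = 0): C_ss = Q C_in/(Q + kV) = C_in/(1 + kV/Q).
C_ss = 0.277·5.17/(0.277 + 0.148·4.46) = 1.4321/0.93708 = 1.5282 mol/L.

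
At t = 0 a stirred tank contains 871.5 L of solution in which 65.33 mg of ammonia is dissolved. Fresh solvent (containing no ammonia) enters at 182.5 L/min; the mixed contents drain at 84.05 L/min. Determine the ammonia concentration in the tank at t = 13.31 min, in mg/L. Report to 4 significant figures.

Total volume: dV/dt = Q_in − Q_out = 98.4500 L/min, so V(t) = 871.5 + 98.4500 t and V(13.31) = 2181.87 L.
Species balance (pure solvent in): dm/dt = −Q_out · m/V(t).
Separate: dm/m = −Q_out dt/V(t) ⇒ ln(m/m₀) = −(Q_out/(Q_in−Q_out)) ln(V/V₀).
m = m₀ (V₀/V)^(Q_out/(Q_in−Q_out)) = 65.33 × (871.5/2181.87)^(0.853733) = 29.8434 mg.
C = m/V = 29.8434/2181.87 = 0.0136779 mg/L.

0.01368 mg/L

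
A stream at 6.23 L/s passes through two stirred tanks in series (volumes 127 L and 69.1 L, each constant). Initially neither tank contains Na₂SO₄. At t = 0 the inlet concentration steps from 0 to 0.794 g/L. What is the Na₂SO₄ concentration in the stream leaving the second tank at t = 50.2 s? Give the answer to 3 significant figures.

Each tank obeys Vᵢ dCᵢ/dt = Q(Cᵢ₋₁ − Cᵢ), so τᵢ = Vᵢ/Q.
τ₁ = 127/6.23 = 20.385 s; τ₂ = 69.1/6.23 = 11.091 s.
Solving the cascade with C₁(0)=C₂(0)=0 gives C₂(t) = C_in[1 − (τ₁ e^(−t/τ₁) − τ₂ e^(−t/τ₂))/(τ₁ − τ₂)].
At t = 50.2: e^(−t/τ₁) = 0.085216, e^(−t/τ₂) = 0.010824.
C₂ = 0.794·[1 − (20.385·0.085216 − 11.091·0.010824)/(9.2937)] = 0.794·0.82600 = 0.65585 g/L.

0.656 g/L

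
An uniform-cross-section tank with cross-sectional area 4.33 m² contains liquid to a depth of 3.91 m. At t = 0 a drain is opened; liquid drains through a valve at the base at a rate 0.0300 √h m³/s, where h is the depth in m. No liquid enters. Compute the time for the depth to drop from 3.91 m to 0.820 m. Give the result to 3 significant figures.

309 s

A dh/dt = −Q_out = −0.0300 √h.
Separate and integrate: 2(√h − √h₀) = −(0.0300/A) t.
t = 2A(√h₀ − √h)/0.0300 = 2·4.33·(√3.91 − √0.820)/0.0300
  = 8.6600 × (1.9774 − 0.90554) / 0.0300 = 309.40 s.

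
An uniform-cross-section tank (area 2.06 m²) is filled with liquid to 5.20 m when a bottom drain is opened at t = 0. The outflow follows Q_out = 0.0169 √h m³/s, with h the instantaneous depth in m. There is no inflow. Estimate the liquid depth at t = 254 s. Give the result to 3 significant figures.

A dh/dt = −Q_out = −0.0169 √h.
This is separable: 2 d(√h)/dt = −0.0169/A, so √h = √h₀ − (0.0169/(2A)) t.
√h = √5.20 − 0.0169·254/(2·2.06) = 2.2804 − 1.0419 = 1.2385.
h = 1.2385² = 1.5338 m.

1.53 m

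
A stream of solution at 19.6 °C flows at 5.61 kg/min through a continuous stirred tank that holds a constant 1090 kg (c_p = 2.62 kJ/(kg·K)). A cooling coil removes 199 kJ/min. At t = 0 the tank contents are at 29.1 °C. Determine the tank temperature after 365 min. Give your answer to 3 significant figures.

9.58 °C

M c_p dT/dt = ṁ c_p (T_in − T) − Q̇.
Rearrange: dT/dt = (T_ss − T)/τ with τ = M/ṁ = 194.30 min and T_ss = T_in − Q̇/(ṁ c_p) = 6.0609 °C.
T approaches T_ss exponentially: T(t) = T_ss + (T₀ − T_ss) e^(−t/τ).
T(365) = 6.0609 + (23.039)·e^(−365/194.30) = 6.0609 + (23.039)·0.15281 = 9.5815 °C.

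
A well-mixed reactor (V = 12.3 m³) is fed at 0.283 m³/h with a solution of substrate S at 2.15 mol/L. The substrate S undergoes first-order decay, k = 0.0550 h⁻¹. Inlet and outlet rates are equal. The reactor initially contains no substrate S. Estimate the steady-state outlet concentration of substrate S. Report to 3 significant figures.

0.634 mol/L

Accumulation = in − out − consumed: V dC/dt = Q C_in − Q C − k V C.
At steady state: 0 = Q C_in − (Q + kV) C_ss, so C_ss = Q C_in/(Q + kV).
C_ss = 0.283·2.15/(0.283 + 0.0550·12.3) = 0.60845/0.95950 = 0.63413 mol/L.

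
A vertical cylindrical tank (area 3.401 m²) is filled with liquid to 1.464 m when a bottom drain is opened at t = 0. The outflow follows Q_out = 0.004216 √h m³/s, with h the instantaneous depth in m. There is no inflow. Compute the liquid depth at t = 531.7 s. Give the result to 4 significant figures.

A dh/dt = −Q_out = −0.004216 √h.
This is separable: 2 d(√h)/dt = −0.004216/A, so √h = √h₀ − (0.004216/(2A)) t.
√h = √1.464 − 0.004216·531.7/(2·3.401) = 1.20996 − 0.329557 = 0.880402.
h = 0.880402² = 0.775107 m.

0.7751 m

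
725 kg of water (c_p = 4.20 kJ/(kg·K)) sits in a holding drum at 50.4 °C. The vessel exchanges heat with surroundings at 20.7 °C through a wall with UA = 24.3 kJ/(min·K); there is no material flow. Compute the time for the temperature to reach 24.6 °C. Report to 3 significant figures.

Lumped-capacitance energy balance: M c_p dT/dt = UA(T_amb − T).
τ = M c_p/UA = 125.31 min; T_ss = T_amb = 20.700 °C.
T(t) = T_ss + (T₀ − T_ss)e^(−t/τ); set T = 24.6:
t = −τ ln[(T − T_ss)/(T₀ − T_ss)] = −125.31 · ln(0.13131) = 254.40 min.

254 min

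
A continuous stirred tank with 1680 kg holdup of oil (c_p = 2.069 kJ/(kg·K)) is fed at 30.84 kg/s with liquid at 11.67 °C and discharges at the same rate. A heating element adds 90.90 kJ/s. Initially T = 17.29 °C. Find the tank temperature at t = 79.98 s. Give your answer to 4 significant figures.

Heat balance on the well-mixed liquid: M c_p dT/dt = ṁ c_p (T_in − T) + 90.90.
τ = M/ṁ = 54.4747 s; T_ss = T_in + Q̇/(ṁ c_p) = 11.67 + 90.90/(30.84·2.069) = 13.0946 °C.
This is linear first-order; T(t) = T_ss + (T₀ − T_ss) e^(−t/τ).
T(79.98) = 13.0946 + (4.19541)·e^(−79.98/54.4747) = 13.0946 + (4.19541)·0.230339 = 14.0610 °C.

14.06 °C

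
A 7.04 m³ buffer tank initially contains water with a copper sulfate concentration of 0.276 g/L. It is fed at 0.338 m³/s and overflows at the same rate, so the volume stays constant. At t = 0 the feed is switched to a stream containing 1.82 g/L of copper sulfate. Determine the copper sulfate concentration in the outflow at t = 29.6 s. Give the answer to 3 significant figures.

1.45 g/L

Accumulation = in − out for the solute gives V dC/dt = Q(C_in − C).
Rewrite as dC/dt + C/τ = C_in/τ, τ = V/Q = 20.828 s.
Integrating: C(t) = C_in + (C₀ − C_in) e^(−t/τ).
C(29.6) = 1.82 + (0.276 − 1.82)·e^(−29.6/20.828) = 1.82 + (-1.5440)·0.24144 = 1.4472 g/L.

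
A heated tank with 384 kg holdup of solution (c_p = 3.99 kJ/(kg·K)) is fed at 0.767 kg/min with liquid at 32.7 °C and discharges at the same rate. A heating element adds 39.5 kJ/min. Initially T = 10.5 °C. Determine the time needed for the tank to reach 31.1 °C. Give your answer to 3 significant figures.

442 min

Heat balance on the well-mixed liquid: M c_p dT/dt = ṁ c_p (T_in − T) + 39.5.
τ = M/ṁ = 500.65 min; T_ss = T_in + Q̇/(ṁ c_p) = 45.607 °C.
T(t) = T_ss + (T₀ − T_ss) e^(−t/τ). Set T = 31.1:
e^(−t/τ) = (31.1 − 45.607)/(10.5 − 45.607) = 0.41322
t = −500.65 · ln(0.41322) = 442.46 min.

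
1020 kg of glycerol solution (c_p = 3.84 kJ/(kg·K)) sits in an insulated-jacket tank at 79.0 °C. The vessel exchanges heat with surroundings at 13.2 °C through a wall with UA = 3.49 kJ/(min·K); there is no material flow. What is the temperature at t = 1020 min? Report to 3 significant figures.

Heat balance on the well-mixed liquid: M c_p dT/dt = −UA(T − T_amb).
dT/dt = (T_ss − T)/τ with T_ss = T_amb = 13.200 °C, τ = M c_p/UA = 1020·3.84/3.49 = 1122.3 min.
Integrating: T(t) = T_ss + (T₀ − T_ss) e^(−t/τ).
T(1020) = 13.200 + (65.800)·0.40299 = 39.716 °C.

39.7 °C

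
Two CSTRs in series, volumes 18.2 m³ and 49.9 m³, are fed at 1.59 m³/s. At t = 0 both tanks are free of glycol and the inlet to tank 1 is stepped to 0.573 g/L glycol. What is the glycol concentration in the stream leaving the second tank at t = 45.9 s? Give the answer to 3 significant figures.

0.370 g/L

Time constants: τᵢ = Vᵢ/Q for each well-mixed tank.
τ₁ = 18.2/1.59 = 11.447 s; τ₂ = 49.9/1.59 = 31.384 s.
Tank 1: C₁ = C_in(1 − e^(−t/τ₁)). Tank 2 (τ₁ ≠ τ₂): C₂ = C_in[1 − (τ₁ e^(−t/τ₁) − τ₂ e^(−t/τ₂))/(τ₁ − τ₂)].
At t = 45.9: e^(−t/τ₁) = 0.018134, e^(−t/τ₂) = 0.23165.
C₂ = 0.573·[1 − (11.447·0.018134 − 31.384·0.23165)/(-19.937)] = 0.573·0.64577 = 0.37003 g/L.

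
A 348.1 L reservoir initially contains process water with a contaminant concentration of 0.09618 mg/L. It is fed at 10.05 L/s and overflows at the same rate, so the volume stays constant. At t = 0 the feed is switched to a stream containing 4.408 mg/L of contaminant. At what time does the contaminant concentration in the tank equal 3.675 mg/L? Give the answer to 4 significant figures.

61.38 s

Species balance: V dC/dt = Q(C_in − C) ⇒ τ = V/Q = 34.6368 s.
C(t) = C_in + (C₀ − C_in) e^(−t/τ). Set C = 3.675 and solve for t:
e^(−t/τ) = (C − C_in)/(C₀ − C_in) = (3.675 − 4.408)/(0.09618 − 4.408) = 0.169998
t = −τ ln(…) = 34.6368 × 1.77197 = 61.3754 s.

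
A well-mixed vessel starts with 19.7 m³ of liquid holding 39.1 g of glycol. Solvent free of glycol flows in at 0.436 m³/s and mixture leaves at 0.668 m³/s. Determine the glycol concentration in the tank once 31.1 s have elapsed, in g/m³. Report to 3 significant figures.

0.842 g/m³

Let m(t) be the amount of glycol. Volume: V(t) = V₀ + (Q_in − Q_out) t = 19.7 − 0.23200 t; V(31.1) = 12.485 m³.
No glycol enters, so dm/dt = −Q_out · (m/V).
dm/m = −Q_out dt/(V₀ − 0.23200 t); integrating gives ln(m/m₀) = −(Q_out/(Q_in−Q_out)) ln(V/V₀).
m = m₀ (V₀/V)^(Q_out/(Q_in−Q_out)) = 39.1 × (19.7/12.485)^(-2.8793) = 10.515 g.
C = m/V = 10.515/12.485 = 0.84226 g/m³.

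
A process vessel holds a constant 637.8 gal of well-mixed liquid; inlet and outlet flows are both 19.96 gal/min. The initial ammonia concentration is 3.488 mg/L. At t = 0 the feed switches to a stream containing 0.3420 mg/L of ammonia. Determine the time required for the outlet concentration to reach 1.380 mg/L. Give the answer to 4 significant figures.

35.43 min

Species balance on the tank: V dC/dt = Q(C_in − C), so τ = V/Q = 31.9539 min.
C(t) = C_in + (C₀ − C_in) e^(−t/τ). Set C = 1.380 and solve for t:
e^(−t/τ) = (C − C_in)/(C₀ − C_in) = (1.380 − 0.3420)/(3.488 − 0.3420) = 0.329943
t = −τ ln(…) = 31.9539 × 1.10884 = 35.4316 min.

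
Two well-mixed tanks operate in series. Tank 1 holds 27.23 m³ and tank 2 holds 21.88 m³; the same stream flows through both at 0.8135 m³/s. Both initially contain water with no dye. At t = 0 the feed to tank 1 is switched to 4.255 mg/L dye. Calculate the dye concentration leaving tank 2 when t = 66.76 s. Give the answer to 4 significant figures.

2.762 mg/L

Each tank obeys Vᵢ dCᵢ/dt = Q(Cᵢ₋₁ − Cᵢ), so τᵢ = Vᵢ/Q.
τ₁ = 27.23/0.8135 = 33.4726 s; τ₂ = 21.88/0.8135 = 26.8961 s.
Solving the cascade with C₁(0)=C₂(0)=0 gives C₂(t) = C_in[1 − (τ₁ e^(−t/τ₁) − τ₂ e^(−t/τ₂))/(τ₁ − τ₂)].
At t = 66.76: e^(−t/τ₁) = 0.136087, e^(−t/τ₂) = 0.0835641.
C₂ = 4.255·[1 − (33.4726·0.136087 − 26.8961·0.0835641)/(6.57652)] = 4.255·0.649111 = 2.76197 mg/L.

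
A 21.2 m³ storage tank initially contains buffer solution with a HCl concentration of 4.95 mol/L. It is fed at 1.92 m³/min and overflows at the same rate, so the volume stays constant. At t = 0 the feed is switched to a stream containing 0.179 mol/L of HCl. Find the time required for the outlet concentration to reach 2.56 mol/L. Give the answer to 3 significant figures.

Species balance: V dC/dt = Q(C_in − C) ⇒ τ = V/Q = 11.042 min.
C(t) = C_in + (C₀ − C_in) e^(−t/τ). Set C = 2.56 and solve for t:
e^(−t/τ) = (C − C_in)/(C₀ − C_in) = (2.56 − 0.179)/(4.95 − 0.179) = 0.49906
t = −τ ln(…) = 11.042 × 0.69504 = 7.6743 min.

7.67 min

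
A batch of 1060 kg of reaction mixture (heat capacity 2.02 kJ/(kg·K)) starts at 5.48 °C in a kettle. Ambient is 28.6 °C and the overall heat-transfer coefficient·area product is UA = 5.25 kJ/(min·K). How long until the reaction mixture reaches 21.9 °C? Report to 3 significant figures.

M c_p dT/dt = −UA(T − T_amb).
τ = M c_p/UA = 407.85 min; T_ss = T_amb = 28.600 °C.
T(t) = T_ss + (T₀ − T_ss)e^(−t/τ); set T = 21.9:
t = −τ ln[(T − T_ss)/(T₀ − T_ss)] = −407.85 · ln(0.28979) = 505.16 min.

505 min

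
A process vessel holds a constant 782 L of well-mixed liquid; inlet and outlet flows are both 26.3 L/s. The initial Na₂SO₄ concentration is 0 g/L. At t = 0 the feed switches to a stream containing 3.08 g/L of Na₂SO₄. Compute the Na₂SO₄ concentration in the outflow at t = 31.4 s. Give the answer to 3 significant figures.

Unsteady species balance (constant V, well mixed): V dC/dt = Q(C_in − C).
Rewrite as dC/dt + C/τ = C_in/τ, τ = V/Q = 29.734 s.
C approaches C_in exponentially: C(t) = C_in + (C₀ − C_in) e^(−t/τ).
C(31.4) = 3.08 + (0 − 3.08)·e^(−31.4/29.734) = 3.08 + (-3.0800)·0.34783 = 2.0087 g/L.

2.01 g/L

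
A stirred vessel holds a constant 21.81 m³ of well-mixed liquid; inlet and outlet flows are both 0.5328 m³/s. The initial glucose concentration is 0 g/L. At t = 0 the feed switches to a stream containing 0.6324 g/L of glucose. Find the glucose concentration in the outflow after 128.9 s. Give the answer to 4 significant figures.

0.6053 g/L

Accumulation = in − out for the solute gives V dC/dt = Q(C_in − C).
So dC/dt = (C_in − C)/τ with τ = V/Q = 21.81/0.5328 = 40.9347 s.
Integrating: C(t) = C_in + (C₀ − C_in) e^(−t/τ).
C(128.9) = 0.6324 + (0 − 0.6324)·e^(−128.9/40.9347) = 0.6324 + (-0.632400)·0.0428985 = 0.605271 g/L.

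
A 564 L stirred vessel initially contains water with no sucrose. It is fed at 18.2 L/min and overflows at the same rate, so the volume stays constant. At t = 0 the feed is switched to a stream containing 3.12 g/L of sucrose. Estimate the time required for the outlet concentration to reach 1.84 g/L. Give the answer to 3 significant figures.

27.6 min

Species balance: V dC/dt = Q(C_in − C) ⇒ τ = V/Q = 30.989 min.
C(t) = C_in + (C₀ − C_in) e^(−t/τ). Set C = 1.84 and solve for t:
e^(−t/τ) = (C − C_in)/(C₀ − C_in) = (1.84 − 3.12)/(0 − 3.12) = 0.41026
t = −τ ln(…) = 30.989 × 0.89097 = 27.610 min.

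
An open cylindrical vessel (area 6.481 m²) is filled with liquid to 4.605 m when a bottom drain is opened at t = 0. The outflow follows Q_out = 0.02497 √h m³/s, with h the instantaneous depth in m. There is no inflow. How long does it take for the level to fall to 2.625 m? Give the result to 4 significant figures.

A dh/dt = −Q_out = −0.02497 √h.
Separate and integrate: 2(√h − √h₀) = −(0.02497/A) t.
t = 2A(√h₀ − √h)/0.02497 = 2·6.481·(√4.605 − √2.625)/0.02497
  = 12.9620 × (2.14593 − 1.62019) / 0.02497 = 272.914 s.

272.9 s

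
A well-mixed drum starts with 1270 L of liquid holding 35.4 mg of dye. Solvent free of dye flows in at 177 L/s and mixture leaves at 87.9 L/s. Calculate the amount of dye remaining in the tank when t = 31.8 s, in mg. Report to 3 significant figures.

11.1 mg

Total volume: dV/dt = Q_in − Q_out = 89.100 L/s, so V(t) = 1270 + 89.100 t and V(31.8) = 4103.4 L.
Solute balance: dm/dt = 0 − Q_out C = −Q_out m/V(t).
dm/m = −Q_out dt/(V₀ + 89.100 t); integrating gives ln(m/m₀) = −(Q_out/(Q_in−Q_out)) ln(V/V₀).
m = m₀ (V₀/V)^(Q_out/(Q_in−Q_out)) = 35.4 × (1270/4103.4)^(0.98653) = 11.131 mg.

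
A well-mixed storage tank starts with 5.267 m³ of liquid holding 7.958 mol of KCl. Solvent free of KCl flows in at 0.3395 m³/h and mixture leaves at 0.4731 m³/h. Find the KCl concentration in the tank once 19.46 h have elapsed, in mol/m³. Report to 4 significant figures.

Let m(t) be the amount of KCl. Volume: V(t) = V₀ + (Q_in − Q_out) t = 5.267 − 0.133600 t; V(19.46) = 2.66714 m³.
Solute balance: dm/dt = 0 − Q_out C = −Q_out m/V(t).
dm/m = −Q_out dt/(V₀ − 0.133600 t); integrating gives ln(m/m₀) = −(Q_out/(Q_in−Q_out)) ln(V/V₀).
m = m₀ (V₀/V)^(Q_out/(Q_in−Q_out)) = 7.958 × (5.267/2.66714)^(-3.54117) = 0.715038 mol.
C = m/V = 0.715038/2.66714 = 0.268091 mol/m³.

0.2681 mol/m³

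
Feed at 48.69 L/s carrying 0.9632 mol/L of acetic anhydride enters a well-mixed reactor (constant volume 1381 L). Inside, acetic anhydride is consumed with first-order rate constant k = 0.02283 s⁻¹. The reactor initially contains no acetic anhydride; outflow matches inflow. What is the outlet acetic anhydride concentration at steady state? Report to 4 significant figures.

V dC/dt = Q(C_in − C) − k V C.
At steady state: 0 = Q C_in − (Q + kV) C_ss, so C_ss = Q C_in/(Q + kV).
C_ss = 48.69·0.9632/(48.69 + 0.02283·1381) = 46.8982/80.2182 = 0.584633 mol/L.

0.5846 mol/L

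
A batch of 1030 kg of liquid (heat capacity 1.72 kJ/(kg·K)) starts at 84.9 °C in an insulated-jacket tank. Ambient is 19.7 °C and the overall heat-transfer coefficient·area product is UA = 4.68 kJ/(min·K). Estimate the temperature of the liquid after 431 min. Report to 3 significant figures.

40.6 °C

Heat balance on the well-mixed liquid: M c_p dT/dt = −UA(T − T_amb).
dT/dt = (T_ss − T)/τ with T_ss = T_amb = 19.700 °C, τ = M c_p/UA = 1030·1.72/4.68 = 378.55 min.
Integrating: T(t) = T_ss + (T₀ − T_ss) e^(−t/τ).
T(431) = 19.700 + (65.200)·0.32028 = 40.582 °C.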